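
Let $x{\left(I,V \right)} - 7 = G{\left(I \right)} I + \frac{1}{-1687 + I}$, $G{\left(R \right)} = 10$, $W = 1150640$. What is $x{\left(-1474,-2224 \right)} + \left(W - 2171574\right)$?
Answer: $- \frac{3273743388}{3161} \approx -1.0357 \cdot 10^{6}$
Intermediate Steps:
$x{\left(I,V \right)} = 7 + \frac{1}{-1687 + I} + 10 I$ ($x{\left(I,V \right)} = 7 + \left(10 I + \frac{1}{-1687 + I}\right) = 7 + \left(\frac{1}{-1687 + I} + 10 I\right) = 7 + \frac{1}{-1687 + I} + 10 I$)
$x{\left(-1474,-2224 \right)} + \left(W - 2171574\right) = \frac{-11808 - -24856062 + 10 \left(-1474\right)^{2}}{-1687 - 1474} + \left(1150640 - 2171574\right) = \frac{-11808 + 24856062 + 10 \cdot 2172676}{-3161} - 1020934 = - \frac{-11808 + 24856062 + 21726760}{3161} - 1020934 = \left(- \frac{1}{3161}\right) 46571014 - 1020934 = - \frac{46571014}{3161} - 1020934 = - \frac{3273743388}{3161}$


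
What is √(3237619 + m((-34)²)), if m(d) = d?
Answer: 5*√129551 ≈ 1799.7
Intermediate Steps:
√(3237619 + m((-34)²)) = √(3237619 + (-34)²) = √(3237619 + 1156) = √3238775 = 5*√129551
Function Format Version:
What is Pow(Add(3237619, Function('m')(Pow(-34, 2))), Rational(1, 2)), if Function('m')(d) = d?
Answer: Mul(5, Pow(129551, Rational(1, 2))) ≈ 1799.7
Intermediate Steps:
Pow(Add(3237619, Function('m')(Pow(-34, 2))), Rational(1, 2)) = Pow(Add(3237619, Pow(-34, 2)), Rational(1, 2)) = Pow(Add(3237619, 1156), Rational(1, 2)) = Pow(3238775, Rational(1, 2)) = Mul(5, Pow(129551, Rational(1, 2)))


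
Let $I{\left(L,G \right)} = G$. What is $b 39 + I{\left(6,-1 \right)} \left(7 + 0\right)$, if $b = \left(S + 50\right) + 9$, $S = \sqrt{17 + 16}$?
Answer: $2294 + 39 \sqrt{33} \approx 2518.0$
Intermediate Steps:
$S = \sqrt{33} \approx 5.7446$
$b = 59 + \sqrt{33}$ ($b = \left(\sqrt{33} + 50\right) + 9 = \left(50 + \sqrt{33}\right) + 9 = 59 + \sqrt{33} \approx 64.745$)
$b 39 + I{\left(6,-1 \right)} \left(7 + 0\right) = \left(59 + \sqrt{33}\right) 39 - \left(7 + 0\right) = \left(2301 + 39 \sqrt{33}\right) - 7 = 2294 + 39 \sqrt{33}$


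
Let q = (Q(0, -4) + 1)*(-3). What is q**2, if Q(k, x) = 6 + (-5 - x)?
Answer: 324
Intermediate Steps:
Q(k, x) = 1 - x
q = -18 (q = ((1 - 1*(-4)) + 1)*(-3) = ((1 + 4) + 1)*(-3) = (5 + 1)*(-3) = 6*(-3) = -18)
q**2 = (-18)**2 = 324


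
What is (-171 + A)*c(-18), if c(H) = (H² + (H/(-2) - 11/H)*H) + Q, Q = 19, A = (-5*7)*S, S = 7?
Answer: -70720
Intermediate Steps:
A = -245 (A = -5*7*7 = -35*7 = -245)
c(H) = 19 + H² + H*(-11/H - H/2) (c(H) = (H² + (H/(-2) - 11/H)*H) + 19 = (H² + (H*(-½) - 11/H)*H) + 19 = (H² + (-H/2 - 11/H)*H) + 19 = (H² + (-11/H - H/2)*H) + 19 = (H² + H*(-11/H - H/2)) + 19 = 19 + H² + H*(-11/H - H/2))
(-171 + A)*c(-18) = (-171 - 245)*(8 + (½)*(-18)²) = -416*(8 + (½)*324) = -416*(8 + 162) = -416*170 = -70720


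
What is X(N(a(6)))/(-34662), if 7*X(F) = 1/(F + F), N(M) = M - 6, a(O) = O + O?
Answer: -1/2911608 ≈ -3.4345e-7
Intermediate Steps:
a(O) = 2*O
N(M) = -6 + M
X(F) = 1/(14*F) (X(F) = 1/(7*(F + F)) = 1/(7*((2*F))) = (1/(2*F))/7 = 1/(14*F))
X(N(a(6)))/(-34662) = (1/(14*(-6 + 2*6)))/(-34662) = (1/(14*(-6 + 12)))*(-1/34662) = ((1/14)/6)*(-1/34662) = ((1/14)*(⅙))*(-1/34662) = (1/84)*(-1/34662) = -1/2911608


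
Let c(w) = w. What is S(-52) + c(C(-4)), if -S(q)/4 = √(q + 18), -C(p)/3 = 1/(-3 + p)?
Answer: 3/7 - 4*I*√34 ≈ 0.42857 - 23.324*I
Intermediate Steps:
C(p) = -3/(-3 + p)
S(q) = -4*√(18 + q) (S(q) = -4*√(q + 18) = -4*√(18 + q))
S(-52) + c(C(-4)) = -4*√(18 - 52) - 3/(-3 - 4) = -4*I*√34 - 3/(-7) = -4*I*√34 - 3*(-⅐) = -4*I*√34 + 3/7 = 3/7 - 4*I*√34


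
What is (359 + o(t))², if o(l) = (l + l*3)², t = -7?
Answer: 1306449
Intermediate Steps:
o(l) = 16*l² (o(l) = (l + 3*l)² = (4*l)² = 16*l²)
(359 + o(t))² = (359 + 16*(-7)²)² = (359 + 16*49)² = (359 + 784)² = 1143² = 1306449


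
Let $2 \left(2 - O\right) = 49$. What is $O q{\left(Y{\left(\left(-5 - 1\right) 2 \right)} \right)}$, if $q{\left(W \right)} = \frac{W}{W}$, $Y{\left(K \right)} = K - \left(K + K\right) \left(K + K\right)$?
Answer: $- \frac{45}{2} \approx -22.5$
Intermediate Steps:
$O = - \frac{45}{2}$ ($O = 2 - \frac{49}{2} = - \frac{45}{2} \approx -22.5$)
$Y{\left(K \right)} = K - 4 K^{2}$ ($Y{\left(K \right)} = K - 2 K 2 K = K - 4 K^{2}$)
$q{\left(W \right)} = 1$
$O q{\left(Y{\left(\left(-5 - 1\right) 2 \right)} \right)} = \left(- \frac{45}{2}\right) 1 = - \frac{45}{2}$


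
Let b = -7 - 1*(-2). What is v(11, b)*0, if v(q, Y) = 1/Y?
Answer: 0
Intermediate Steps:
b = -5 (b = -7 + 2 = -5)
v(11, b)*0 = 0/(-5) = -⅕*0 = 0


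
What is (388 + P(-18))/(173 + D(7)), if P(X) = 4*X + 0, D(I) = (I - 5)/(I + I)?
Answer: 553/303 ≈ 1.8251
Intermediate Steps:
D(I) = (-5 + I)/(2*I) (D(I) = (-5 + I)/((2*I)) = (-5 + I)*(1/(2*I)) = (-5 + I)/(2*I))
P(X) = 4*X
(388 + P(-18))/(173 + D(7)) = (388 + 4*(-18))/(173 + (½)*(-5 + 7)/7) = (388 - 72)/(173 + (½)*(⅐)*2) = 316/(173 + ⅐) = 316/(1212/7) = 316*(7/1212) = 553/303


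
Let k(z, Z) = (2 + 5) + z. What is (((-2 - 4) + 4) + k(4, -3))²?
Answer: 81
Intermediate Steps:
k(z, Z) = 7 + z
(((-2 - 4) + 4) + k(4, -3))² = (((-2 - 4) + 4) + (7 + 4))² = ((-6 + 4) + 11)² = (-2 + 11)² = 9² = 81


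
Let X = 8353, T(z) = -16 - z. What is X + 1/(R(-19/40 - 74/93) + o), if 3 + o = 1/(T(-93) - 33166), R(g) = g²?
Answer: 5298285786539407/634352171119 ≈ 8352.3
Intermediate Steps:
o = -99268/33089 (o = -3 + 1/((-16 - 1*(-93)) - 33166) = -3 + 1/((-16 + 93) - 33166) = -3 + 1/(77 - 33166) = -3 + 1/(-33089) = -3 - 1/33089 = -99268/33089 ≈ -3.0000)
X + 1/(R(-19/40 - 74/93) + o) = 8353 + 1/((-19/40 - 74/93)² - 99268/33089) = 8353 + 1/((-4727/3720)² - 99268/33089) = 8353 + 1/(22344529/13838400 - 99268/33089) = 8353 + 1/(-634352171119/457898817600) = 8353 - 457898817600/634352171119 = 5298285786539407/634352171119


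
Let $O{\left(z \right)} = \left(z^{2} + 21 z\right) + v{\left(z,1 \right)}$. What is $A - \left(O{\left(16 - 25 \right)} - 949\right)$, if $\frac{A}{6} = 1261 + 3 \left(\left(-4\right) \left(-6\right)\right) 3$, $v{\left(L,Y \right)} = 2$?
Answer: $9917$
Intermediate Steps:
$O{\left(z \right)} = 2 + z^{2} + 21 z$ ($O{\left(z \right)} = \left(z^{2} + 21 z\right) + 2 = 2 + z^{2} + 21 z$)
$A = 8862$ ($A = 6 \left(1261 + 3 \left(\left(-4\right) \left(-6\right)\right) 3\right) = 6 \left(1261 + 3 \cdot 24 \cdot 3\right) = 6 \left(1261 + 72 \cdot 3\right) = 6 \left(1261 + 216\right) = 6 \cdot 1477 = 8862$)
$A - \left(O{\left(16 - 25 \right)} - 949\right) = 8862 - \left(\left(2 + \left(16 - 25\right)^{2} + 21 \left(16 - 25\right)\right) - 949\right) = 8862 - \left(\left(2 + \left(-9\right)^{2} + 21 \left(-9\right)\right) - 949\right) = 8862 - \left(\left(2 + 81 - 189\right) - 949\right) = 8862 - \left(-106 - 949\right) = 8862 - -1055 = 8862 + 1055 = 9917$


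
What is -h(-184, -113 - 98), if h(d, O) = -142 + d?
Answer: 326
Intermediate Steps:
-h(-184, -113 - 98) = -(-142 - 184) = -1*(-326) = 326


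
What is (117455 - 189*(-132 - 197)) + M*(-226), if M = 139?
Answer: 148222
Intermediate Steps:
(117455 - 189*(-132 - 197)) + M*(-226) = (117455 - 189*(-132 - 197)) + 139*(-226) = (117455 - 189*(-329)) - 31414 = (117455 + 62181) - 31414 = 179636 - 31414 = 148222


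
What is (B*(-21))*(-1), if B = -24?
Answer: -504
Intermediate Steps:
(B*(-21))*(-1) = -24*(-21)*(-1) = 504*(-1) = -504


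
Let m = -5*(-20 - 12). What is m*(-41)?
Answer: -6560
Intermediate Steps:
m = 160 (m = -5*(-32) = 160)
m*(-41) = 160*(-41) = -6560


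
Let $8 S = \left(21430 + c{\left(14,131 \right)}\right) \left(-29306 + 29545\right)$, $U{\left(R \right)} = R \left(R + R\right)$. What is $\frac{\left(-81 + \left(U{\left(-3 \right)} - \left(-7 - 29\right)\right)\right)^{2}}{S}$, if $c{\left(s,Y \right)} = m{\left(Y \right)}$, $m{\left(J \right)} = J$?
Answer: $\frac{1944}{1717693} \approx 0.0011318$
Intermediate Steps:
$U{\left(R \right)} = 2 R^{2}$ ($U{\left(R \right)} = R 2 R = 2 R^{2}$)
$c{\left(s,Y \right)} = Y$
$S = \frac{5153079}{8}$ ($S = \frac{\left(21430 + 131\right) \left(-29306 + 29545\right)}{8} = \frac{21561 \cdot 239}{8} = \frac{1}{8} \cdot 5153079 = \frac{5153079}{8} \approx 6.4414 \cdot 10^{5}$)
$\frac{\left(-81 + \left(U{\left(-3 \right)} - \left(-7 - 29\right)\right)\right)^{2}}{S} = \frac{\left(-81 + \left(2 \left(-3\right)^{2} - \left(-7 - 29\right)\right)\right)^{2}}{\frac{5153079}{8}} = \left(-81 + \left(2 \cdot 9 - -36\right)\right)^{2} \cdot \frac{8}{5153079} = \left(-81 + \left(18 + 36\right)\right)^{2} \cdot \frac{8}{5153079} = \left(-81 + 54\right)^{2} \cdot \frac{8}{5153079} = \left(-27\right)^{2} \cdot \frac{8}{5153079} = 729 \cdot \frac{8}{5153079} = \frac{1944}{1717693}$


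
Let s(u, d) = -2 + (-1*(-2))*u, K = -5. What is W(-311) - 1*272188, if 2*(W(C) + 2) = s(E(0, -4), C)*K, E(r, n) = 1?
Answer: -272190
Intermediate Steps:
s(u, d) = -2 + 2*u
W(C) = -2 (W(C) = -2 + ((-2 + 2*1)*(-5))/2 = -2 + ((-2 + 2)*(-5))/2 = -2 + (0*(-5))/2 = -2 + (½)*0 = -2 + 0 = -2)
W(-311) - 1*272188 = -2 - 1*272188 = -2 - 272188 = -272190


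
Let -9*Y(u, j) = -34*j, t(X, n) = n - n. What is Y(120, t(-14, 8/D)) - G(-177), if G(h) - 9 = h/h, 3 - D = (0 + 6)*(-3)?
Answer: -10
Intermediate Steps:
D = 21 (D = 3 - (0 + 6)*(-3) = 3 - 6*(-3) = 3 - 1*(-18) = 3 + 18 = 21)
G(h) = 10 (G(h) = 9 + h/h = 9 + 1 = 10)
t(X, n) = 0
Y(u, j) = 34*j/9 (Y(u, j) = -(-34)*j/9 = 34*j/9)
Y(120, t(-14, 8/D)) - G(-177) = (34/9)*0 - 1*10 = 0 - 10 = -10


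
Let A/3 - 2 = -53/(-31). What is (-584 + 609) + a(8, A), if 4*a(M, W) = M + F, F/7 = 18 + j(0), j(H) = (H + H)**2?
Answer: 117/2 ≈ 58.500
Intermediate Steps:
A = 345/31 (A = 6 + 3*(-53/(-31)) = 6 + 3*(-53*(-1/31)) = 6 + 3*(53/31) = 6 + 159/31 = 345/31 ≈ 11.129)
j(H) = 4*H**2 (j(H) = (2*H)**2 = 4*H**2)
F = 126 (F = 7*(18 + 4*0**2) = 7*(18 + 4*0) = 7*(18 + 0) = 7*18 = 126)
a(M, W) = 63/2 + M/4 (a(M, W) = (M + 126)/4 = (126 + M)/4 = 63/2 + M/4)
(-584 + 609) + a(8, A) = (-584 + 609) + (63/2 + (1/4)*8) = 25 + (63/2 + 2) = 25 + 67/2 = 117/2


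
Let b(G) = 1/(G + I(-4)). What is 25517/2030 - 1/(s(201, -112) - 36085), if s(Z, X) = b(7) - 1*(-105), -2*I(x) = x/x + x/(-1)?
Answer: 2065720544/164337635 ≈ 12.570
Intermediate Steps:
I(x) = -1/2 + x/2 (I(x) = -(x/x + x/(-1))/2 = -(1 + x*(-1))/2 = -(1 - x)/2 = -1/2 + x/2)
b(G) = 1/(-5/2 + G) (b(G) = 1/(G + (-1/2 + (1/2)*(-4))) = 1/(G + (-1/2 - 2)) = 1/(G - 5/2) = 1/(-5/2 + G))
s(Z, X) = 947/9 (s(Z, X) = 2/(-5 + 2*7) - 1*(-105) = 2/(-5 + 14) + 105 = 2/9 + 105 = 947/9)
25517/2030 - 1/(s(201, -112) - 36085) = 25517/2030 - 1/(947/9 - 36085) = 25517*(1/2030) - 1/(-323818/9) = 25517/2030 - 1*(-9/323818) = 25517/2030 + 9/323818 = 2065720544/164337635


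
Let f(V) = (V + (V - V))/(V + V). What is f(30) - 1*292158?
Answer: -584315/2 ≈ -2.9216e+5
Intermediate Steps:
f(V) = 1/2 (f(V) = (V + 0)/((2*V)) = V*(1/(2*V)) = 1/2)
f(30) - 1*292158 = 1/2 - 1*292158 = 1/2 - 292158 = -584315/2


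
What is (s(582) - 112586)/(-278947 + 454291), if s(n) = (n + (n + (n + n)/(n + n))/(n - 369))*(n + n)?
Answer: 6721901/2074904 ≈ 3.2396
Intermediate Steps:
s(n) = 2*n*(n + (1 + n)/(-369 + n)) (s(n) = (n + (n + (2*n)/((2*n)))/(-369 + n))*(2*n) = (n + (n + (2*n)*(1/(2*n)))/(-369 + n))*(2*n) = (n + (n + 1)/(-369 + n))*(2*n) = (n + (1 + n)/(-369 + n))*(2*n) = 2*n*(n + (1 + n)/(-369 + n)))
(s(582) - 112586)/(-278947 + 454291) = (2*582*(1 + 582**2 - 368*582)/(-369 + 582) - 112586)/(-278947 + 454291) = (2*582*(1 + 338724 - 214176)/213 - 112586)/175344 = (2*582*(1/213)*124549 - 112586)*(1/175344) = (48325012/71 - 112586)*(1/175344) = (40331406/71)*(1/175344) = 6721901/2074904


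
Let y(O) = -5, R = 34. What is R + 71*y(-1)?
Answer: -321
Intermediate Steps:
R + 71*y(-1) = 34 + 71*(-5) = 34 - 355 = -321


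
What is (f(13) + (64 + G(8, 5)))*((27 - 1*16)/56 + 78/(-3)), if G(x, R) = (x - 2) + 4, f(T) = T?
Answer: -125715/56 ≈ -2244.9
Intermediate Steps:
G(x, R) = 2 + x (G(x, R) = (-2 + x) + 4 = 2 + x)
(f(13) + (64 + G(8, 5)))*((27 - 1*16)/56 + 78/(-3)) = (13 + (64 + (2 + 8)))*((27 - 1*16)/56 + 78/(-3)) = (13 + (64 + 10))*((27 - 16)*(1/56) + 78*(-⅓)) = (13 + 74)*(11*(1/56) - 26) = 87*(11/56 - 26) = 87*(-1445/56) = -125715/56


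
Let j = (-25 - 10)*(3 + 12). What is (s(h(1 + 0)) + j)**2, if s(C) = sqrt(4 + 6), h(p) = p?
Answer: (525 - sqrt(10))**2 ≈ 2.7231e+5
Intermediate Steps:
s(C) = sqrt(10)
j = -525 (j = -35*15 = -525)
(s(h(1 + 0)) + j)**2 = (sqrt(10) - 525)**2 = (-525 + sqrt(10))**2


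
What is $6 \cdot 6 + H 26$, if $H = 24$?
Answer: $660$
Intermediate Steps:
$6 \cdot 6 + H 26 = 6 \cdot 6 + 24 \cdot 26 = 36 + 624 = 660$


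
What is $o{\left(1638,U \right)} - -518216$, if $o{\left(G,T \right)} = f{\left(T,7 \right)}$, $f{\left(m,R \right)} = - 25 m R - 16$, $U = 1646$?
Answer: $230150$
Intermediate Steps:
$f{\left(m,R \right)} = -16 - 25 R m$ ($f{\left(m,R \right)} = - 25 R m - 16 = -16 - 25 R m$)
$o{\left(G,T \right)} = -16 - 175 T$
$o{\left(1638,U \right)} - -518216 = \left(-16 - 288050\right) - -518216 = \left(-16 - 288050\right) + 518216 = -288066 + 518216 = 230150$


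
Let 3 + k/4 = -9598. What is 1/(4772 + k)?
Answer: -1/33632 ≈ -2.9734e-5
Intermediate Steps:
k = -38404 (k = -12 + 4*(-9598) = -12 - 38392 = -38404)
1/(4772 + k) = 1/(4772 - 38404) = 1/(-33632) = -1/33632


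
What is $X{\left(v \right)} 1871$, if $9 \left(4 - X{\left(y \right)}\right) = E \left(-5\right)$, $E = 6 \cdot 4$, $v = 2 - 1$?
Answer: $\frac{97292}{3} \approx 32431.0$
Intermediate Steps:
$v = 1$ ($v = 2 - 1 = 1$)
$E = 24$
$X{\left(y \right)} = \frac{52}{3}$ ($X{\left(y \right)} = 4 - \frac{24 \left(-5\right)}{9} = 4 - - \frac{40}{3} = 4 + \frac{40}{3} = \frac{52}{3}$)
$X{\left(v \right)} 1871 = \frac{52}{3} \cdot 1871 = \frac{97292}{3}$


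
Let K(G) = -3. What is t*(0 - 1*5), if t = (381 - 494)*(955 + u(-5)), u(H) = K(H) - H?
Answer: 540705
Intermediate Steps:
u(H) = -3 - H
t = -108141 (t = (381 - 494)*(955 + (-3 - 1*(-5))) = -113*(955 + (-3 + 5)) = -113*(955 + 2) = -113*957 = -108141)
t*(0 - 1*5) = -108141*(0 - 1*5) = -108141*(0 - 5) = -108141*(-5) = 540705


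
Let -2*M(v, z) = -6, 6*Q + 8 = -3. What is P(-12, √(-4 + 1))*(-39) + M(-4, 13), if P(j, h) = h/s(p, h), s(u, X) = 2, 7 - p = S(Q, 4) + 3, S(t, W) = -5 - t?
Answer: 3 - 39*I*√3/2 ≈ 3.0 - 33.775*I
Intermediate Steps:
Q = -11/6 (Q = -4/3 + (⅙)*(-3) = -4/3 - ½ = -11/6 ≈ -1.8333)
M(v, z) = 3 (M(v, z) = -½*(-6) = 3)
p = 43/6 (p = 7 - ((-5 - 1*(-11/6)) + 3) = 7 - ((-5 + 11/6) + 3) = 7 - (-19/6 + 3) = 7 - 1*(-⅙) = 7 + ⅙ = 43/6 ≈ 7.1667)
P(j, h) = h/2
P(-12, √(-4 + 1))*(-39) + M(-4, 13) = (√(-4 + 1)/2)*(-39) + 3 = (√(-3)/2)*(-39) + 3 = ((I*√3)/2)*(-39) + 3 = (I*√3/2)*(-39) + 3 = -39*I*√3/2 + 3 = 3 - 39*I*√3/2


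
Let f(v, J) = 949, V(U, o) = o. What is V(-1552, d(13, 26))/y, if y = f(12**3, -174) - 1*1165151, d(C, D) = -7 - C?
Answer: 10/582101 ≈ 1.7179e-5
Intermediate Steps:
y = -1164202 (y = 949 - 1*1165151 = 949 - 1165151 = -1164202)
V(-1552, d(13, 26))/y = (-7 - 1*13)/(-1164202) = (-7 - 13)*(-1/1164202) = -20*(-1/1164202) = 10/582101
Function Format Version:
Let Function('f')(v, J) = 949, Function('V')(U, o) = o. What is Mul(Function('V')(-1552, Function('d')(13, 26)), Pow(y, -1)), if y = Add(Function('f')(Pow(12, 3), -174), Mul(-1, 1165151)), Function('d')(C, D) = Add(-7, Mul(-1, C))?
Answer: Rational(10, 582101) ≈ 1.7179e-5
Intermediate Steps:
y = -1164202 (y = Add(949, Mul(-1, 1165151)) = Add(949, -1165151) = -1164202)
Mul(Function('V')(-1552, Function('d')(13, 26)), Pow(y, -1)) = Mul(Add(-7, Mul(-1, 13)), Pow(-1164202, -1)) = Mul(Add(-7, -13), Rational(-1, 1164202)) = Mul(-20, Rational(-1, 1164202)) = Rational(10, 582101)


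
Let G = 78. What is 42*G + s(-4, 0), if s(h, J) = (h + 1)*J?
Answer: 3276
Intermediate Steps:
s(h, J) = J*(1 + h) (s(h, J) = (1 + h)*J = J*(1 + h))
42*G + s(-4, 0) = 42*78 + 0*(1 - 4) = 3276 + 0*(-3) = 3276 + 0 = 3276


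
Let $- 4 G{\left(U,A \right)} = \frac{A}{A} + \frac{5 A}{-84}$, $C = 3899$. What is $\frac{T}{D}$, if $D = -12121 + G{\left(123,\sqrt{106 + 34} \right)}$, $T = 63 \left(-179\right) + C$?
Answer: $\frac{72116821728}{118480079315} + \frac{177072 \sqrt{35}}{118480079315} \approx 0.60869$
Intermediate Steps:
$G{\left(U,A \right)} = - \frac{1}{4} + \frac{5 A}{336}$ ($G{\left(U,A \right)} = - \frac{\frac{A}{A} + \frac{5 A}{-84}}{4} = - \frac{1 + 5 A \left(- \frac{1}{84}\right)}{4} = - \frac{1 - \frac{5 A}{84}}{4} = - \frac{1}{4} + \frac{5 A}{336}$)
$T = -7378$ ($T = 63 \left(-179\right) + 3899 = -11277 + 3899 = -7378$)
$D = - \frac{48485}{4} + \frac{5 \sqrt{35}}{168}$ ($D = -12121 - \left(\frac{1}{4} - \frac{5 \sqrt{106 + 34}}{336}\right) = -12121 - \left(\frac{1}{4} - \frac{5 \sqrt{140}}{336}\right) = -12121 - \left(\frac{1}{4} - \frac{5 \cdot 2 \sqrt{35}}{336}\right) = -12121 - \left(\frac{1}{4} - \frac{5 \sqrt{35}}{168}\right) = - \frac{48485}{4} + \frac{5 \sqrt{35}}{168} \approx -12121.0$)
$\frac{T}{D} = - \frac{7378}{- \frac{48485}{4} + \frac{5 \sqrt{35}}{168}}$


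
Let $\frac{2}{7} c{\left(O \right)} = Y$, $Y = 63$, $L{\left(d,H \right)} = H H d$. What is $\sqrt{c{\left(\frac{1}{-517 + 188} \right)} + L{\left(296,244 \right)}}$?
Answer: $\frac{\sqrt{70491506}}{2} \approx 4198.0$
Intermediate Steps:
$L{\left(d,H \right)} = d H^{2}$ ($L{\left(d,H \right)} = H^{2} d = d H^{2}$)
$c{\left(O \right)} = \frac{441}{2}$ ($c{\left(O \right)} = \frac{7}{2} \cdot 63 = \frac{441}{2}$)
$\sqrt{c{\left(\frac{1}{-517 + 188} \right)} + L{\left(296,244 \right)}} = \sqrt{\frac{441}{2} + 296 \cdot 244^{2}} = \sqrt{\frac{441}{2} + 296 \cdot 59536} = \sqrt{\frac{441}{2} + 17622656} = \sqrt{\frac{35245753}{2}} = \frac{\sqrt{70491506}}{2}$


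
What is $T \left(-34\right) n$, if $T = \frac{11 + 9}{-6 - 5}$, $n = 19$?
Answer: $\frac{12920}{11} \approx 1174.5$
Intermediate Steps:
$T = - \frac{20}{11}$ ($T = \frac{20}{-11} = 20 \left(- \frac{1}{11}\right) = - \frac{20}{11} \approx -1.8182$)
$T \left(-34\right) n = \left(- \frac{20}{11}\right) \left(-34\right) 19 = \frac{680}{11} \cdot 19 = \frac{12920}{11}$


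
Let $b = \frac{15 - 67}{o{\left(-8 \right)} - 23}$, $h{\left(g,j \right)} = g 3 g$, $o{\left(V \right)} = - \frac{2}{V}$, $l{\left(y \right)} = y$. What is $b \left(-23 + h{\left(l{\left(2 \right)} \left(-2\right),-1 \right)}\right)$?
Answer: $\frac{400}{7} \approx 57.143$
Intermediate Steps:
$h{\left(g,j \right)} = 3 g^{2}$ ($h{\left(g,j \right)} = 3 g g = 3 g^{2}$)
$b = \frac{16}{7}$ ($b = \frac{15 - 67}{- \frac{2}{-8} - 23} = - \frac{52}{\left(-2\right) \left(- \frac{1}{8}\right) - 23} = - \frac{52}{\frac{1}{4} - 23} = - \frac{52}{- \frac{91}{4}} = \left(-52\right) \left(- \frac{4}{91}\right) = \frac{16}{7} \approx 2.2857$)
$b \left(-23 + h{\left(l{\left(2 \right)} \left(-2\right),-1 \right)}\right) = \frac{16 \left(-23 + 3 \left(2 \left(-2\right)\right)^{2}\right)}{7} = \frac{16 \left(-23 + 3 \left(-4\right)^{2}\right)}{7} = \frac{16 \left(-23 + 3 \cdot 16\right)}{7} = \frac{16 \left(-23 + 48\right)}{7} = \frac{16}{7} \cdot 25 = \frac{400}{7}$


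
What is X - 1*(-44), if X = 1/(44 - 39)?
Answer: 221/5 ≈ 44.200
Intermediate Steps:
X = ⅕ (X = 1/5 = ⅕ ≈ 0.20000)
X - 1*(-44) = ⅕ - 1*(-44) = ⅕ + 44 = 221/5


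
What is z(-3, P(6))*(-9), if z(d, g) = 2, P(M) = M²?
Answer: -18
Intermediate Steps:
z(-3, P(6))*(-9) = 2*(-9) = -18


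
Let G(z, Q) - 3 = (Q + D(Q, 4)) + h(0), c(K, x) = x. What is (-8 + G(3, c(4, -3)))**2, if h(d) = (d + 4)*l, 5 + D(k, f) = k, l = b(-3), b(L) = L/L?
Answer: 144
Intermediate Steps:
b(L) = 1
l = 1
D(k, f) = -5 + k
h(d) = 4 + d (h(d) = (d + 4)*1 = (4 + d)*1 = 4 + d)
G(z, Q) = 2 + 2*Q (G(z, Q) = 3 + ((Q + (-5 + Q)) + (4 + 0)) = 3 + ((-5 + 2*Q) + 4) = 3 + (-1 + 2*Q) = 2 + 2*Q)
(-8 + G(3, c(4, -3)))**2 = (-8 + (2 + 2*(-3)))**2 = (-8 + (2 - 6))**2 = (-8 - 4)**2 = (-12)**2 = 144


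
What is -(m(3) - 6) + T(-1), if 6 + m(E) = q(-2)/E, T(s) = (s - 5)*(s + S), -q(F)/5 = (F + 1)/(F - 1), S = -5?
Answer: 437/9 ≈ 48.556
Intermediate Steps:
q(F) = -5*(1 + F)/(-1 + F) (q(F) = -5*(F + 1)/(F - 1) = -5*(1 + F)/(-1 + F))
T(s) = (-5 + s)² (T(s) = (s - 5)*(s - 5) = (-5 + s)*(-5 + s) = (-5 + s)²)
m(E) = -6 - 5/(3*E) (m(E) = -6 + (5*(-1 - 1*(-2))/(-1 - 2))/E = -6 + (5*(-1 + 2)/(-3))/E = -6 + (5*(-⅓)*1)/E = -6 - 5/(3*E))
-(m(3) - 6) + T(-1) = -((-6 - 5/3/3) - 6) + (25 + (-1)² - 10*(-1)) = -((-6 - 5/3*⅓) - 6) + (25 + 1 + 10) = -((-6 - 5/9) - 6) + 36 = -(-59/9 - 6) + 36 = -1*(-113/9) + 36 = 113/9 + 36 = 437/9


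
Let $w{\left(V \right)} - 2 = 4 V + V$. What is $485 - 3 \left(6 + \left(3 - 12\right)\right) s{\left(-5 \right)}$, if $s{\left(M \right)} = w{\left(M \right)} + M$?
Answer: $-122220$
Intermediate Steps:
$w{\left(V \right)} = 2 + 5 V$ ($w{\left(V \right)} = 2 + \left(4 V + V\right) = 2 + 5 V$)
$s{\left(M \right)} = 2 + 6 M$ ($s{\left(M \right)} = \left(2 + 5 M\right) + M = 2 + 6 M$)
$485 - 3 \left(6 + \left(3 - 12\right)\right) s{\left(-5 \right)} = 485 - 3 \left(6 + \left(3 - 12\right)\right) \left(2 + 6 \left(-5\right)\right) = 485 - 3 \left(6 + \left(3 - 12\right)\right) \left(2 - 30\right) = 485 - 3 \left(6 - 9\right) \left(-28\right) = 485 \left(-3\right) \left(-3\right) \left(-28\right) = 485 \cdot 9 \left(-28\right) = 485 \left(-252\right) = -122220$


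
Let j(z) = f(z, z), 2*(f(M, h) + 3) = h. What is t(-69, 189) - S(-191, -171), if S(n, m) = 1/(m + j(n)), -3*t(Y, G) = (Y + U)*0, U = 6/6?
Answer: 2/539 ≈ 0.0037106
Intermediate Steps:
f(M, h) = -3 + h/2
U = 1 (U = 6*(1/6) = 1)
j(z) = -3 + z/2
t(Y, G) = 0 (t(Y, G) = -(Y + 1)*0/3 = -(1 + Y)*0/3 = -1/3*0 = 0)
S(n, m) = 1/(-3 + m + n/2) (S(n, m) = 1/(m + (-3 + n/2)) = 1/(-3 + m + n/2))
t(-69, 189) - S(-191, -171) = 0 - 2/(-6 - 191 + 2*(-171)) = 0 - 2/(-6 - 191 - 342) = 0 - 2/(-539) = 0 - 2*(-1)/539 = 0 - 1*(-2/539) = 0 + 2/539 = 2/539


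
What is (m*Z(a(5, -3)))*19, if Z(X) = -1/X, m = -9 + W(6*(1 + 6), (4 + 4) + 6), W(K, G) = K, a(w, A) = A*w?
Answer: 209/5 ≈ 41.800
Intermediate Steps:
m = 33 (m = -9 + 6*(1 + 6) = -9 + 6*7 = -9 + 42 = 33)
(m*Z(a(5, -3)))*19 = (33*(-1/((-3*5))))*19 = (33*(-1/(-15)))*19 = (33*(-1*(-1/15)))*19 = (33*(1/15))*19 = (11/5)*19 = 209/5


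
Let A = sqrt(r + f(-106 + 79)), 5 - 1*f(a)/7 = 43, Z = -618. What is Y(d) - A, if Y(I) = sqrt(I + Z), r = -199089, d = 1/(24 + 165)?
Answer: I*(-sqrt(199355) + sqrt(2452821)/63) ≈ -421.63*I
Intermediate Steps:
f(a) = -266 (f(a) = 35 - 7*43 = 35 - 301 = -266)
d = 1/189 ≈ 0.0052910
Y(I) = sqrt(-618 + I) (Y(I) = sqrt(I - 618) = sqrt(-618 + I))
A = I*sqrt(199355) (A = sqrt(-199089 - 266) = sqrt(-199355) = I*sqrt(199355) ≈ 446.49*I)
Y(d) - A = sqrt(-618 + 1/189) - I*sqrt(199355) = sqrt(-116801/189) - I*sqrt(199355) = I*sqrt(2452821)/63 - I*sqrt(199355) = -I*sqrt(199355) + I*sqrt(2452821)/63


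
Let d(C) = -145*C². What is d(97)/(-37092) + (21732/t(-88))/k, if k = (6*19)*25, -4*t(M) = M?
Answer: 654151567/17618700 ≈ 37.128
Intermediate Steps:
t(M) = -M/4
k = 2850 (k = 114*25 = 2850)
d(97)/(-37092) + (21732/t(-88))/k = -145*97²/(-37092) + (21732/((-¼*(-88))))/2850 = -145*9409*(-1/37092) + (21732/22)*(1/2850) = -1364305*(-1/37092) + (21732*(1/22))*(1/2850) = 1364305/37092 + (10866/11)*(1/2850) = 1364305/37092 + 1811/5225 = 654151567/17618700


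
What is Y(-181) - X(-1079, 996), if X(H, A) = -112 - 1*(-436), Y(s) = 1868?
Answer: 1544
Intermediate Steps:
X(H, A) = 324 (X(H, A) = -112 + 436 = 324)
Y(-181) - X(-1079, 996) = 1868 - 1*324 = 1868 - 324 = 1544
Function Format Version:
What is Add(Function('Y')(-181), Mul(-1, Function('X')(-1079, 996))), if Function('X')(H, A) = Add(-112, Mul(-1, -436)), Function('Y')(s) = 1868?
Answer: 1544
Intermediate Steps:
Function('X')(H, A) = 324 (Function('X')(H, A) = Add(-112, 436) = 324)
Add(Function('Y')(-181), Mul(-1, Function('X')(-1079, 996))) = Add(1868, Mul(-1, 324)) = Add(1868, -324) = 1544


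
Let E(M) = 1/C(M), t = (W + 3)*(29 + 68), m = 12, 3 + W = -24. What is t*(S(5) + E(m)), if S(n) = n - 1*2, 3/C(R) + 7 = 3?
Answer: -3880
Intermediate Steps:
W = -27 (W = -3 - 24 = -27)
C(R) = -¾ (C(R) = 3/(-7 + 3) = 3/(-4) = 3*(-¼) = -¾)
S(n) = -2 + n (S(n) = n - 2 = -2 + n)
t = -2328 (t = (-27 + 3)*(29 + 68) = -24*97 = -2328)
E(M) = -4/3 (E(M) = 1/(-¾) = -4/3)
t*(S(5) + E(m)) = -2328*((-2 + 5) - 4/3) = -2328*(3 - 4/3) = -2328*5/3 = -3880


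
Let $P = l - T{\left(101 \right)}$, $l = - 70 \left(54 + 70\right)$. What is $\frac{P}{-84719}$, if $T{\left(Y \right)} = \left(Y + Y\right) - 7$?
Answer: $\frac{8875}{84719} \approx 0.10476$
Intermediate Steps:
$T{\left(Y \right)} = -7 + 2 Y$ ($T{\left(Y \right)} = 2 Y - 7 = -7 + 2 Y$)
$l = -8680$ ($l = \left(-70\right) 124 = -8680$)
$P = -8875$ ($P = -8680 - \left(-7 + 2 \cdot 101\right) = -8680 - \left(-7 + 202\right) = -8680 - 195 = -8875$)
$\frac{P}{-84719} = - \frac{8875}{-84719} = \left(-8875\right) \left(- \frac{1}{84719}\right) = \frac{8875}{84719}$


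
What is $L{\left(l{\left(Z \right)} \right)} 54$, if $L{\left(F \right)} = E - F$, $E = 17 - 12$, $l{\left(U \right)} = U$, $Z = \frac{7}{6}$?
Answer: $207$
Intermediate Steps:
$Z = \frac{7}{6}$ ($Z = 7 \cdot \frac{1}{6} = \frac{7}{6} \approx 1.1667$)
$E = 5$
$L{\left(F \right)} = 5 - F$
$L{\left(l{\left(Z \right)} \right)} 54 = \left(5 - \frac{7}{6}\right) 54 = \frac{23}{6} \cdot 54 = 207$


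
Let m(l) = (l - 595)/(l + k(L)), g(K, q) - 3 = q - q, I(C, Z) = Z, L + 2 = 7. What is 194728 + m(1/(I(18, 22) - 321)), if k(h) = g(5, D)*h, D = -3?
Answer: 436491223/2242 ≈ 1.9469e+5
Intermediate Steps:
L = 5 (L = -2 + 7 = 5)
g(K, q) = 3 (g(K, q) = 3 + (q - q) = 3 + 0 = 3)
k(h) = 3*h
m(l) = (-595 + l)/(15 + l) (m(l) = (l - 595)/(l + 3*5) = (-595 + l)/(l + 15) = (-595 + l)/(15 + l))
194728 + m(1/(I(18, 22) - 321)) = 194728 + (-595 + 1/(22 - 321))/(15 + 1/(22 - 321)) = 194728 + (-595 + 1/(-299))/(15 + 1/(-299)) = 194728 + (-595 - 1/299)/(15 - 1/299) = 194728 - 177906/299/(4484/299) = 194728 + (299/4484)*(-177906/299) = 194728 - 88953/2242 = 436491223/2242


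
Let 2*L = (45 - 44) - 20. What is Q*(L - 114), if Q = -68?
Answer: 8398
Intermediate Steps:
L = -19/2 (L = ((45 - 44) - 20)/2 = (1 - 20)/2 = (1/2)*(-19) = -19/2 ≈ -9.5000)
Q*(L - 114) = -68*(-19/2 - 114) = -68*(-247/2) = 8398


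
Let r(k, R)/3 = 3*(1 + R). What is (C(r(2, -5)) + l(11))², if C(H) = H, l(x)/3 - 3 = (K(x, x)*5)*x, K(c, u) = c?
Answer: 3196944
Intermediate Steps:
l(x) = 9 + 15*x² (l(x) = 9 + 3*((x*5)*x) = 9 + 3*((5*x)*x) = 9 + 3*(5*x²) = 9 + 15*x²)
r(k, R) = 9 + 9*R (r(k, R) = 3*(3*(1 + R)) = 3*(3 + 3*R) = 9 + 9*R)
(C(r(2, -5)) + l(11))² = ((9 + 9*(-5)) + (9 + 15*11²))² = ((9 - 45) + (9 + 15*121))² = (-36 + (9 + 1815))² = (-36 + 1824)² = 1788² = 3196944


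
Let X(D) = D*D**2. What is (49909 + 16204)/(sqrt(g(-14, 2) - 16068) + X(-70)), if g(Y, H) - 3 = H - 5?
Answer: -5669189750/29412254017 - 66113*I*sqrt(4017)/58824508034 ≈ -0.19275 - 7.1233e-5*I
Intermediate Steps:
g(Y, H) = -2 + H (g(Y, H) = 3 + (H - 5) = 3 + (-5 + H) = -2 + H)
X(D) = D**3
(49909 + 16204)/(sqrt(g(-14, 2) - 16068) + X(-70)) = (49909 + 16204)/(sqrt((-2 + 2) - 16068) + (-70)**3) = 66113/(sqrt(0 - 16068) - 343000) = 66113/(sqrt(-16068) - 343000) = 66113/(2*I*sqrt(4017) - 343000) = 66113/(-343000 + 2*I*sqrt(4017))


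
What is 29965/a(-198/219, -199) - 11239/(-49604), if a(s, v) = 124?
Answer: 185972187/768862 ≈ 241.88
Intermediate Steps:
29965/a(-198/219, -199) - 11239/(-49604) = 29965/124 - 11239/(-49604) = 29965*(1/124) - 11239*(-1/49604) = 29965/124 + 11239/49604 = 185972187/768862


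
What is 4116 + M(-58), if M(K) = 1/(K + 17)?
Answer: 168755/41 ≈ 4116.0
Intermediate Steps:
M(K) = 1/(17 + K)
4116 + M(-58) = 4116 + 1/(17 - 58) = 4116 + 1/(-41) = 4116 - 1/41 = 168755/41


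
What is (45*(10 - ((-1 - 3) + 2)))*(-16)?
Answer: -8640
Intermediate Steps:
(45*(10 - ((-1 - 3) + 2)))*(-16) = (45*(10 - (-4 + 2)))*(-16) = (45*(10 - 1*(-2)))*(-16) = (45*(10 + 2))*(-16) = (45*12)*(-16) = 540*(-16) = -8640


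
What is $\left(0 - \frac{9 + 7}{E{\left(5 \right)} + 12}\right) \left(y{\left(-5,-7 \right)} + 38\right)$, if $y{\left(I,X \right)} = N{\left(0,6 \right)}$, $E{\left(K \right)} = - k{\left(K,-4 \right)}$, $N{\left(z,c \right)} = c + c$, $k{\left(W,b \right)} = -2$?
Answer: $- \frac{400}{7} \approx -57.143$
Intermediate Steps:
$N{\left(z,c \right)} = 2 c$
$E{\left(K \right)} = 2$ ($E{\left(K \right)} = \left(-1\right) \left(-2\right) = 2$)
$y{\left(I,X \right)} = 12$ ($y{\left(I,X \right)} = 2 \cdot 6 = 12$)
$\left(0 - \frac{9 + 7}{E{\left(5 \right)} + 12}\right) \left(y{\left(-5,-7 \right)} + 38\right) = \left(0 - \frac{9 + 7}{2 + 12}\right) \left(12 + 38\right) = \left(0 - \frac{16}{14}\right) 50 = \left(0 - 16 \cdot \frac{1}{14}\right) 50 = \left(0 - \frac{8}{7}\right) 50 = \left(- \frac{8}{7}\right) 50 = - \frac{400}{7}$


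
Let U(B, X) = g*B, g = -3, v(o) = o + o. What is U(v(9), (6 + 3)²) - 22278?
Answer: -22332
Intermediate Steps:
v(o) = 2*o
U(B, X) = -3*B
U(v(9), (6 + 3)²) - 22278 = -6*9 - 22278 = -3*18 - 22278 = -54 - 22278 = -22332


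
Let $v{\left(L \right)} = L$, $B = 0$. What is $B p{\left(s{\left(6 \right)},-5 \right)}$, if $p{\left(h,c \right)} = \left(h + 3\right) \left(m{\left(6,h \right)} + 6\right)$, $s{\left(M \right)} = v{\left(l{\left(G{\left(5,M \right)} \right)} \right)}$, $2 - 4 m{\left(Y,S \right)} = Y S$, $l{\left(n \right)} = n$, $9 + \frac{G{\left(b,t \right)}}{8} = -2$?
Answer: $0$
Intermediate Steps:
$G{\left(b,t \right)} = -88$ ($G{\left(b,t \right)} = -72 + 8 \left(-2\right) = -72 - 16 = -88$)
$m{\left(Y,S \right)} = \frac{1}{2} - \frac{S Y}{4}$ ($m{\left(Y,S \right)} = \frac{1}{2} - \frac{Y S}{4} = \frac{1}{2} - \frac{S Y}{4}$)
$s{\left(M \right)} = -88$
$p{\left(h,c \right)} = \left(3 + h\right) \left(\frac{13}{2} - \frac{3 h}{2}\right)$ ($p{\left(h,c \right)} = \left(h + 3\right) \left(\left(\frac{1}{2} - \frac{1}{4} h 6\right) + 6\right) = \left(3 + h\right) \left(\left(\frac{1}{2} - \frac{3 h}{2}\right) + 6\right) = \left(3 + h\right) \left(\frac{13}{2} - \frac{3 h}{2}\right)$)
$B p{\left(s{\left(6 \right)},-5 \right)} = 0 \left(\frac{39}{2} + 2 \left(-88\right) - \frac{3 \left(-88\right)^{2}}{2}\right) = 0 \left(\frac{39}{2} - 176 - 11616\right) = 0 \left(- \frac{23545}{2}\right) = 0$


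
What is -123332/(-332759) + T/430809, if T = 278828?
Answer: 145915062040/143355572031 ≈ 1.0179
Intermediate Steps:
-123332/(-332759) + T/430809 = -123332/(-332759) + 278828/430809 = -123332*(-1/332759) + 278828*(1/430809) = 123332/332759 + 278828/430809 = 145915062040/143355572031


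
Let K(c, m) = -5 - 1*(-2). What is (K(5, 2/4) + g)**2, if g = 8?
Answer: 25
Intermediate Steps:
K(c, m) = -3 (K(c, m) = -5 + 2 = -3)
(K(5, 2/4) + g)**2 = (-3 + 8)**2 = 5**2 = 25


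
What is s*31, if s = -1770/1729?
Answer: -54870/1729 ≈ -31.735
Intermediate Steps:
s = -1770/1729 (s = -1770*1/1729 = -1770/1729 ≈ -1.0237)
s*31 = -1770/1729*31 = -54870/1729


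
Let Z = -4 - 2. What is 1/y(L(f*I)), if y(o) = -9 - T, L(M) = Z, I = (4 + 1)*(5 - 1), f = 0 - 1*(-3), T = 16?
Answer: -1/25 ≈ -0.040000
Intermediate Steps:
f = 3 (f = 0 + 3 = 3)
I = 20 (I = 5*4 = 20)
Z = -6
L(M) = -6
y(o) = -25 (y(o) = -9 - 1*16 = -9 - 16 = -25)
1/y(L(f*I)) = 1/(-25) = -1/25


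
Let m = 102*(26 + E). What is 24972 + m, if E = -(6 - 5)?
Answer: 27522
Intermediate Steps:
E = -1 (E = -1*1 = -1)
m = 2550 (m = 102*(26 - 1) = 102*25 = 2550)
24972 + m = 24972 + 2550 = 27522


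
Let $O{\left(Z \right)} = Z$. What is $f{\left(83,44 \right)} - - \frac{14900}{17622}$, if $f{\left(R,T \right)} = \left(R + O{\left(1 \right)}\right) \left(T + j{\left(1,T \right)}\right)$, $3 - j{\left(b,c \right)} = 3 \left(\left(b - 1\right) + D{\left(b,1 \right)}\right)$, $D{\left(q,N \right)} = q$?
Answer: $\frac{32572906}{8811} \approx 3696.8$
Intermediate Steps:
$j{\left(b,c \right)} = 6 - 6 b$ ($j{\left(b,c \right)} = 3 - 3 \left(\left(b - 1\right) + b\right) = 3 - 3 \left(\left(-1 + b\right) + b\right) = 3 - 3 \left(-1 + 2 b\right) = 3 - \left(-3 + 6 b\right) = 6 - 6 b$)
$f{\left(R,T \right)} = T \left(1 + R\right)$ ($f{\left(R,T \right)} = \left(R + 1\right) \left(T + \left(6 - 6\right)\right) = \left(1 + R\right) \left(T + \left(6 - 6\right)\right) = \left(1 + R\right) \left(T + 0\right) = \left(1 + R\right) T = T \left(1 + R\right)$)
$f{\left(83,44 \right)} - - \frac{14900}{17622} = 44 \left(1 + 83\right) - - \frac{14900}{17622} = 44 \cdot 84 - \left(-14900\right) \frac{1}{17622} = 3696 - - \frac{7450}{8811} = 3696 + \frac{7450}{8811} = \frac{32572906}{8811}$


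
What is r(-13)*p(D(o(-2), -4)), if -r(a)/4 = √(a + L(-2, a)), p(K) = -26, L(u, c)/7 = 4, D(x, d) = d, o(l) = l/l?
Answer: 104*√15 ≈ 402.79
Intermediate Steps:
o(l) = 1
L(u, c) = 28 (L(u, c) = 7*4 = 28)
r(a) = -4*√(28 + a) (r(a) = -4*√(a + 28) = -4*√(28 + a))
r(-13)*p(D(o(-2), -4)) = -4*√(28 - 13)*(-26) = -4*√15*(-26) = 104*√15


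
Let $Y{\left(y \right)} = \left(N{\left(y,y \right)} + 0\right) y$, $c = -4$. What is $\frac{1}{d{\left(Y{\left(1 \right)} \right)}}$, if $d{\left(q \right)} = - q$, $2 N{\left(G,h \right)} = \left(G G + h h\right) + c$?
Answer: $1$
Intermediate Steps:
$N{\left(G,h \right)} = -2 + \frac{G^{2}}{2} + \frac{h^{2}}{2}$ ($N{\left(G,h \right)} = \frac{\left(G G + h h\right) - 4}{2} = \frac{\left(G^{2} + h^{2}\right) - 4}{2} = \frac{-4 + G^{2} + h^{2}}{2} = -2 + \frac{G^{2}}{2} + \frac{h^{2}}{2}$)
$Y{\left(y \right)} = y \left(-2 + y^{2}\right)$ ($Y{\left(y \right)} = \left(\left(-2 + \frac{y^{2}}{2} + \frac{y^{2}}{2}\right) + 0\right) y = \left(\left(-2 + y^{2}\right) + 0\right) y = \left(-2 + y^{2}\right) y = y \left(-2 + y^{2}\right)$)
$\frac{1}{d{\left(Y{\left(1 \right)} \right)}} = \frac{1}{\left(-1\right) 1 \left(-2 + 1^{2}\right)} = \frac{1}{\left(-1\right) 1 \left(-2 + 1\right)} = \frac{1}{\left(-1\right) 1 \left(-1\right)} = \frac{1}{\left(-1\right) \left(-1\right)} = 1^{-1} = 1$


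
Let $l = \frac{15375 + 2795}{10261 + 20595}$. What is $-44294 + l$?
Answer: $- \frac{683358747}{15428} \approx -44293.0$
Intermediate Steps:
$l = \frac{9085}{15428}$ ($l = \frac{18170}{30856} = 18170 \cdot \frac{1}{30856} = \frac{9085}{15428} \approx 0.58886$)
$-44294 + l = -44294 + \frac{9085}{15428} = - \frac{683358747}{15428}$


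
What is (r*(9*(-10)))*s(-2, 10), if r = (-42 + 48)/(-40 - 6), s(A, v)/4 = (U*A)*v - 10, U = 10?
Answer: -226800/23 ≈ -9860.9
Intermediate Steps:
s(A, v) = -40 + 40*A*v (s(A, v) = 4*((10*A)*v - 10) = 4*(10*A*v - 10) = 4*(-10 + 10*A*v) = -40 + 40*A*v)
r = -3/23 (r = 6/(-46) = 6*(-1/46) = -3/23 ≈ -0.13043)
(r*(9*(-10)))*s(-2, 10) = (-27*(-10)/23)*(-40 + 40*(-2)*10) = (-3/23*(-90))*(-40 - 800) = (270/23)*(-840) = -226800/23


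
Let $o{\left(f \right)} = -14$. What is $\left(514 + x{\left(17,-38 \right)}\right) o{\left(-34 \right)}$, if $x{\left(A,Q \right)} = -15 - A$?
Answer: $-6748$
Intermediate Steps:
$\left(514 + x{\left(17,-38 \right)}\right) o{\left(-34 \right)} = \left(514 - 32\right) \left(-14\right) = 482 \left(-14\right) = -6748$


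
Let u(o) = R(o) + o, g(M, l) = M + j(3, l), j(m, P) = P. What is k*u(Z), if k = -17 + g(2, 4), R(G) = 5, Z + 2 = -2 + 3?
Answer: -44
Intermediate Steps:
Z = -1 (Z = -2 + (-2 + 3) = -2 + 1 = -1)
g(M, l) = M + l
u(o) = 5 + o
k = -11 (k = -17 + (2 + 4) = -17 + 6 = -11)
k*u(Z) = -11*(5 - 1) = -11*4 = -44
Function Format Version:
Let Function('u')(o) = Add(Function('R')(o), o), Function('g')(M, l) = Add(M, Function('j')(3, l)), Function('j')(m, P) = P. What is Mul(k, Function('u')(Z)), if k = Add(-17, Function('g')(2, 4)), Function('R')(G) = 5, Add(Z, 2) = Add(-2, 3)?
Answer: -44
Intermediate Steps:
Z = -1 (Z = Add(-2, Add(-2, 3)) = Add(-2, 1) = -1)
Function('g')(M, l) = Add(M, l)
Function('u')(o) = Add(5, o)
k = -11 (k = Add(-17, Add(2, 4)) = Add(-17, 6) = -11)
Mul(k, Function('u')(Z)) = Mul(-11, Add(5, -1)) = Mul(-11, 4) = -44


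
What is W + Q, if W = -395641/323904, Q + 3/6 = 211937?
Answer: 68646684455/323904 ≈ 2.1194e+5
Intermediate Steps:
Q = 423873/2 (Q = -½ + 211937 = 423873/2 ≈ 2.1194e+5)
W = -395641/323904 (W = -395641*1/323904 = -395641/323904 ≈ -1.2215)
W + Q = -395641/323904 + 423873/2 = 68646684455/323904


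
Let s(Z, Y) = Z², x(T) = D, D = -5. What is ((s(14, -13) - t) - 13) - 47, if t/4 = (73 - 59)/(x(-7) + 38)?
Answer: 4432/33 ≈ 134.30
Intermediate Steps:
x(T) = -5
t = 56/33 (t = 4*((73 - 59)/(-5 + 38)) = 4*(14/33) = 56/33 ≈ 1.6970)
((s(14, -13) - t) - 13) - 47 = ((14² - 1*56/33) - 13) - 47 = ((196 - 56/33) - 13) - 47 = (6412/33 - 13) - 47 = 5983/33 - 47 = 4432/33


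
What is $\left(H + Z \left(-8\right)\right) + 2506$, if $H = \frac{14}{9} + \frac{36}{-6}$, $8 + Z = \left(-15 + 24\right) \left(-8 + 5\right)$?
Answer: $\frac{25034}{9} \approx 2781.6$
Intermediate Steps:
$Z = -35$ ($Z = -8 + \left(-15 + 24\right) \left(-8 + 5\right) = -8 + 9 \left(-3\right) = -8 - 27 = -35$)
$H = - \frac{40}{9}$ ($H = 14 \cdot \frac{1}{9} + 36 \left(- \frac{1}{6}\right) = \frac{14}{9} - 6 = - \frac{40}{9} \approx -4.4444$)
$\left(H + Z \left(-8\right)\right) + 2506 = \left(- \frac{40}{9} - -280\right) + 2506 = \left(- \frac{40}{9} + 280\right) + 2506 = \frac{2480}{9} + 2506 = \frac{25034}{9}$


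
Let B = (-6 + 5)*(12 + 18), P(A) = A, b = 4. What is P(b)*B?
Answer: -120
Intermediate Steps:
B = -30 (B = -1*30 = -30)
P(b)*B = 4*(-30) = -120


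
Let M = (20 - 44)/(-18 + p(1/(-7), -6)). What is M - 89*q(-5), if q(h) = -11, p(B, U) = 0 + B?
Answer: 124501/127 ≈ 980.32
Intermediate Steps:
p(B, U) = B
M = 168/127 (M = (20 - 44)/(-18 + 1/(-7)) = -24/(-18 - 1/7) = -24/(-127/7) = -24*(-7/127) = 168/127 ≈ 1.3228)
M - 89*q(-5) = 168/127 - 89*(-11) = 168/127 + 979 = 124501/127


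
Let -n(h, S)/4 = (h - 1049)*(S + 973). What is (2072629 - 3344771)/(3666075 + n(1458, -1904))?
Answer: -1272142/5189191 ≈ -0.24515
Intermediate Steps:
n(h, S) = -4*(-1049 + h)*(973 + S) (n(h, S) = -4*(h - 1049)*(S + 973) = -4*(-1049 + h)*(973 + S))
(2072629 - 3344771)/(3666075 + n(1458, -1904)) = (2072629 - 3344771)/(3666075 + (4082708 - 3892*1458 + 4196*(-1904) - 4*(-1904)*1458)) = -1272142/(3666075 + (4082708 - 5674536 - 7989184 + 11104128)) = -1272142/(3666075 + 1523116) = -1272142/5189191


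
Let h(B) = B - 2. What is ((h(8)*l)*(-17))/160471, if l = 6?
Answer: -612/160471 ≈ -0.0038138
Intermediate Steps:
h(B) = -2 + B
((h(8)*l)*(-17))/160471 = (((-2 + 8)*6)*(-17))/160471 = ((6*6)*(-17))*(1/160471) = (36*(-17))*(1/160471) = -612*1/160471 = -612/160471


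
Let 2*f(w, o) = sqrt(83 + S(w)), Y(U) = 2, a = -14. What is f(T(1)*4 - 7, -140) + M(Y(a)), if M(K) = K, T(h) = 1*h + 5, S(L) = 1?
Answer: 2 + sqrt(21) ≈ 6.5826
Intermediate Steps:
T(h) = 5 + h (T(h) = h + 5 = 5 + h)
f(w, o) = sqrt(21) (f(w, o) = sqrt(83 + 1)/2 = sqrt(84)/2 = (2*sqrt(21))/2 = sqrt(21))
f(T(1)*4 - 7, -140) + M(Y(a)) = sqrt(21) + 2 = 2 + sqrt(21)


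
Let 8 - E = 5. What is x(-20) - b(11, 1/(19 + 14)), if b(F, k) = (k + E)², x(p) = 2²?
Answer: -5644/1089 ≈ -5.1827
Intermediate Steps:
E = 3 (E = 8 - 1*5 = 8 - 5 = 3)
x(p) = 4
b(F, k) = (3 + k)² (b(F, k) = (k + 3)² = (3 + k)²)
x(-20) - b(11, 1/(19 + 14)) = 4 - (3 + 1/(19 + 14))² = 4 - (3 + 1/33)² = 4 - (100/33)² = 4 - 1*10000/1089 = 4 - 10000/1089 = -5644/1089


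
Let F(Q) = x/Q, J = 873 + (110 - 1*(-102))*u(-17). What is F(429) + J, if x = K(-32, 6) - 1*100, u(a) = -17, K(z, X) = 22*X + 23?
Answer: -106504/39 ≈ -2730.9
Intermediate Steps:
K(z, X) = 23 + 22*X
x = 55 (x = (23 + 22*6) - 1*100 = (23 + 132) - 100 = 155 - 100 = 55)
J = -2731 (J = 873 + (110 - 1*(-102))*(-17) = 873 + (110 + 102)*(-17) = 873 + 212*(-17) = 873 - 3604 = -2731)
F(Q) = 55/Q
F(429) + J = 55/429 - 2731 = 55*(1/429) - 2731 = 5/39 - 2731 = -106504/39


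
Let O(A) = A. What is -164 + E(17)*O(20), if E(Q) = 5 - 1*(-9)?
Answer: 116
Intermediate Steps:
E(Q) = 14 (E(Q) = 5 + 9 = 14)
-164 + E(17)*O(20) = -164 + 14*20 = -164 + 280 = 116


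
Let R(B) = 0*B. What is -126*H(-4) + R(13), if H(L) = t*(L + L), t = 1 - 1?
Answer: 0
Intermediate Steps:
R(B) = 0
t = 0
H(L) = 0 (H(L) = 0*(L + L) = 0*(2*L) = 0)
-126*H(-4) + R(13) = -126*0 + 0 = 0 + 0 = 0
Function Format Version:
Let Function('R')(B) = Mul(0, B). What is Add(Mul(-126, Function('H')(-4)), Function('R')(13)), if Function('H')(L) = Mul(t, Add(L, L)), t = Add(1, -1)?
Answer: 0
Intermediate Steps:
Function('R')(B) = 0
t = 0
Function('H')(L) = 0 (Function('H')(L) = Mul(0, Add(L, L)) = Mul(0, Mul(2, L)) = 0)
Add(Mul(-126, Function('H')(-4)), Function('R')(13)) = Add(Mul(-126, 0), 0) = Add(0, 0) = 0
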